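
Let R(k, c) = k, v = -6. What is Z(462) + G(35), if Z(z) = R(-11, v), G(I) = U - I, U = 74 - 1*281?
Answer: -253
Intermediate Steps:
U = -207 (U = 74 - 281 = -207)
G(I) = -207 - I
Z(z) = -11
Z(462) + G(35) = -11 + (-207 - 1*35) = -11 + (-207 - 35) = -11 - 242 = -253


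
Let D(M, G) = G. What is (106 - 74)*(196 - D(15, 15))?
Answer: 5792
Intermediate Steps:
(106 - 74)*(196 - D(15, 15)) = (106 - 74)*(196 - 1*15) = 32*(196 - 15) = 32*181 = 5792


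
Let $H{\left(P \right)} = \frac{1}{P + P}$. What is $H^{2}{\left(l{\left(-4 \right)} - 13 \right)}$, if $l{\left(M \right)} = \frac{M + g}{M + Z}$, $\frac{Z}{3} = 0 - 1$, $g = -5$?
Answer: $\frac{49}{26896} \approx 0.0018218$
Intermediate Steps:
$Z = -3$ ($Z = 3 \left(0 - 1\right) = 3 \left(-1\right) = -3$)
$l{\left(M \right)} = \frac{-5 + M}{-3 + M}$ ($l{\left(M \right)} = \frac{M - 5}{M - 3} = \frac{-5 + M}{-3 + M}$)
$H{\left(P \right)} = \frac{1}{2 P}$
$H^{2}{\left(l{\left(-4 \right)} - 13 \right)} = \left(\frac{1}{2 \left(\frac{-5 - 4}{-3 - 4} - 13\right)}\right)^{2} = \left(\frac{1}{2 \left(\frac{1}{-7} \left(-9\right) - 13\right)}\right)^{2} = \left(\frac{1}{2 \left(\left(- \frac{1}{7}\right) \left(-9\right) - 13\right)}\right)^{2} = \left(\frac{1}{2 \left(\frac{9}{7} - 13\right)}\right)^{2} = \left(\frac{1}{2 \left(- \frac{82}{7}\right)}\right)^{2} = \left(\frac{1}{2} \left(- \frac{7}{82}\right)\right)^{2} = \left(- \frac{7}{164}\right)^{2} = \frac{49}{26896}$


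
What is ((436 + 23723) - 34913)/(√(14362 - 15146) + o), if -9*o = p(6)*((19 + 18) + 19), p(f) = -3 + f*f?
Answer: 177441/3451 + 48393*I/6902 ≈ 51.417 + 7.0114*I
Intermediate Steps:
p(f) = -3 + f²
o = -616/3 (o = -(-3 + 6²)*((19 + 18) + 19)/9 = -(-3 + 36)*(37 + 19)/9 = -11*56/3 = -⅑*1848 = -616/3 ≈ -205.33)
((436 + 23723) - 34913)/(√(14362 - 15146) + o) = ((436 + 23723) - 34913)/(√(14362 - 15146) - 616/3) = (24159 - 34913)/(√(-784) - 616/3) = -10754/(28*I - 616/3) = -10754*9*(-616/3 - 28*I)/386512 = -48393*(-616/3 - 28*I)/193256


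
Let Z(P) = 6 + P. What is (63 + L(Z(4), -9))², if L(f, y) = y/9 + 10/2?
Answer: 4489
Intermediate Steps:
L(f, y) = 5 + y/9 (L(f, y) = y*(⅑) + 10*(½) = y/9 + 5 = 5 + y/9)
(63 + L(Z(4), -9))² = (63 + (5 + (⅑)*(-9)))² = (63 + (5 - 1))² = (63 + 4)² = 67² = 4489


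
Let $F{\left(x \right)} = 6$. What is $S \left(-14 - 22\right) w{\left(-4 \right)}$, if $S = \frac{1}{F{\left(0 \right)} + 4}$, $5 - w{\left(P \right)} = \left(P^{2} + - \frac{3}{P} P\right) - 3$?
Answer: $18$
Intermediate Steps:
$w{\left(P \right)} = 11 - P^{2}$ ($w{\left(P \right)} = 5 - \left(\left(P^{2} + - \frac{3}{P} P\right) - 3\right) = 5 - \left(\left(P^{2} - 3\right) - 3\right) = 5 - \left(\left(-3 + P^{2}\right) - 3\right) = 5 - \left(-6 + P^{2}\right) = 11 - P^{2}$)
$S = \frac{1}{10}$ ($S = \frac{1}{6 + 4} = \frac{1}{10} \approx 0.1$)
$S \left(-14 - 22\right) w{\left(-4 \right)} = \frac{-14 - 22}{10} \left(11 - \left(-4\right)^{2}\right) = \frac{1}{10} \left(-36\right) \left(11 - 16\right) = - \frac{18 \left(11 - 16\right)}{5} = \left(- \frac{18}{5}\right) \left(-5\right) = 18$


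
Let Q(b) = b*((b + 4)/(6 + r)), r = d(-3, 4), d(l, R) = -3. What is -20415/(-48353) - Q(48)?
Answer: -40209281/48353 ≈ -831.58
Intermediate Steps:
r = -3
Q(b) = b*(4/3 + b/3) (Q(b) = b*((b + 4)/(6 - 3)) = b*((4 + b)/3) = b*((4 + b)*(⅓)) = b*(4/3 + b/3))
-20415/(-48353) - Q(48) = -20415/(-48353) - 48*(4 + 48)/3 = -20415*(-1/48353) - 48*52/3 = 20415/48353 - 1*832 = 20415/48353 - 832 = -40209281/48353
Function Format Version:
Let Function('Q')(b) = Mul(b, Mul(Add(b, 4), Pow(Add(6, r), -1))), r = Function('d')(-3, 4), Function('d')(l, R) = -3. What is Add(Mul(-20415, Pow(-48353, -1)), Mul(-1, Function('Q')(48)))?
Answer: Rational(-40209281, 48353) ≈ -831.58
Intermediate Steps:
r = -3
Function('Q')(b) = Mul(b, Add(Rational(4, 3), Mul(Rational(1, 3), b))) (Function('Q')(b) = Mul(b, Mul(Add(b, 4), Pow(Add(6, -3), -1))) = Mul(b, Mul(Add(4, b), Pow(3, -1))) = Mul(b, Mul(Add(4, b), Rational(1, 3))) = Mul(b, Add(Rational(4, 3), Mul(Rational(1, 3), b))))
Add(Mul(-20415, Pow(-48353, -1)), Mul(-1, Function('Q')(48))) = Add(Mul(-20415, Pow(-48353, -1)), Mul(-1, Mul(Rational(1, 3), 48, Add(4, 48)))) = Add(Mul(-20415, Rational(-1, 48353)), Mul(-1, Mul(Rational(1, 3), 48, 52))) = Add(Rational(20415, 48353), Mul(-1, 832)) = Add(Rational(20415, 48353), -832) = Rational(-40209281, 48353)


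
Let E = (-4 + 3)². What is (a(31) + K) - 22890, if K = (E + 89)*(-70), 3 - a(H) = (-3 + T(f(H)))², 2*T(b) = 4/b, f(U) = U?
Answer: -28056988/961 ≈ -29196.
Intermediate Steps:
T(b) = 2/b (T(b) = (4/b)/2 = 2/b)
E = 1 (E = (-1)² = 1)
a(H) = 3 - (-3 + 2/H)²
K = -6300 (K = (1 + 89)*(-70) = 90*(-70) = -6300)
(a(31) + K) - 22890 = ((-6 - 4/31² + 12/31) - 6300) - 22890 = ((-6 - 4*1/961 + 12*(1/31)) - 6300) - 22890 = ((-6 - 4/961 + 12/31) - 6300) - 22890 = (-5398/961 - 6300) - 22890 = -6059698/961 - 22890 = -28056988/961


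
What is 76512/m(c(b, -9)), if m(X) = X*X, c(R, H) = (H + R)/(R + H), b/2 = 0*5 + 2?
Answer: 76512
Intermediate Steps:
b = 4 (b = 2*(0*5 + 2) = 2*(0 + 2) = 2*2 = 4)
c(R, H) = 1 (c(R, H) = (H + R)/(H + R) = 1)
m(X) = X²
76512/m(c(b, -9)) = 76512/(1²) = 76512/1 = 76512*1 = 76512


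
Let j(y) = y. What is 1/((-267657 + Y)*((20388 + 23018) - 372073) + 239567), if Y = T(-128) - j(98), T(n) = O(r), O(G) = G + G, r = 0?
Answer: 1/88002472152 ≈ 1.1363e-11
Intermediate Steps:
O(G) = 2*G
T(n) = 0 (T(n) = 2*0 = 0)
Y = -98 (Y = 0 - 1*98 = 0 - 98 = -98)
1/((-267657 + Y)*((20388 + 23018) - 372073) + 239567) = 1/((-267657 - 98)*((20388 + 23018) - 372073) + 239567) = 1/(-267755*(43406 - 372073) + 239567) = 1/(-267755*(-328667) + 239567) = 1/(88002232585 + 239567) = 1/88002472152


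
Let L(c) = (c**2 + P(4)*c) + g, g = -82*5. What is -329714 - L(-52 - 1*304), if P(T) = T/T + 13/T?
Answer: -454527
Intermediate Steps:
P(T) = 1 + 13/T
g = -410
L(c) = -410 + c**2 + 17*c/4 (L(c) = (c**2 + ((13 + 4)/4)*c) - 410 = (c**2 + ((1/4)*17)*c) - 410 = (c**2 + 17*c/4) - 410 = -410 + c**2 + 17*c/4)
-329714 - L(-52 - 1*304) = -329714 - (-410 + (-52 - 1*304)**2 + 17*(-52 - 1*304)/4) = -329714 - (-410 + (-52 - 304)**2 + 17*(-52 - 304)/4) = -329714 - (-410 + (-356)**2 + (17/4)*(-356)) = -329714 - (-410 + 126736 - 1513) = -329714 - 1*124813 = -329714 - 124813 = -454527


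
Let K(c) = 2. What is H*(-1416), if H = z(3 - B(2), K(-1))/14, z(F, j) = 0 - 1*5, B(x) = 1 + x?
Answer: 3540/7 ≈ 505.71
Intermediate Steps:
z(F, j) = -5 (z(F, j) = 0 - 5 = -5)
H = -5/14 ≈ -0.35714
H*(-1416) = -5/14*(-1416) = 3540/7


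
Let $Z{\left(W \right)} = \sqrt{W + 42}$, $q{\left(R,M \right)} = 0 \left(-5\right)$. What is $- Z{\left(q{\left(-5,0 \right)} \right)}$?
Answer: $- \sqrt{42} \approx -6.4807$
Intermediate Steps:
$q{\left(R,M \right)} = 0$
$Z{\left(W \right)} = \sqrt{42 + W}$
$- Z{\left(q{\left(-5,0 \right)} \right)} = - \sqrt{42 + 0} = - \sqrt{42}$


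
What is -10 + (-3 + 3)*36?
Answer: -10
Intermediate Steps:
-10 + (-3 + 3)*36 = -10 + 0*36 = -10 + 0 = -10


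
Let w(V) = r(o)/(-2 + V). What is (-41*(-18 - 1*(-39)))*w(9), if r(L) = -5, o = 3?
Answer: 615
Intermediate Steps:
w(V) = -5/(-2 + V)
(-41*(-18 - 1*(-39)))*w(9) = (-41*(-18 - 1*(-39)))*(-5/(-2 + 9)) = (-41*(-18 + 39))*(-5/7) = (-41*21)*(-5*⅐) = -861*(-5/7) = 615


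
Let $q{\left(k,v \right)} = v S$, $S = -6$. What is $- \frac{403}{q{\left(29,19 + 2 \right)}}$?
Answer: $\frac{403}{126} \approx 3.1984$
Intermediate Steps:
$q{\left(k,v \right)} = - 6 v$ ($q{\left(k,v \right)} = v \left(-6\right) = - 6 v$)
$- \frac{403}{q{\left(29,19 + 2 \right)}} = - \frac{403}{\left(-6\right) \left(19 + 2\right)} = - \frac{403}{\left(-6\right) 21} = - \frac{403}{-126} = \left(-403\right) \left(- \frac{1}{126}\right) = \frac{403}{126}$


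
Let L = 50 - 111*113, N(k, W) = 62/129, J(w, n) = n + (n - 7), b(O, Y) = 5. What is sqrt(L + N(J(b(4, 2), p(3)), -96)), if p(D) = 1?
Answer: I*sqrt(207888015)/129 ≈ 111.77*I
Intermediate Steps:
J(w, n) = -7 + 2*n (J(w, n) = n + (-7 + n) = -7 + 2*n)
N(k, W) = 62/129 (N(k, W) = 62*(1/129) = 62/129)
L = -12493 (L = 50 - 12543 = -12493)
sqrt(L + N(J(b(4, 2), p(3)), -96)) = sqrt(-12493 + 62/129) = sqrt(-1611535/129) = I*sqrt(207888015)/129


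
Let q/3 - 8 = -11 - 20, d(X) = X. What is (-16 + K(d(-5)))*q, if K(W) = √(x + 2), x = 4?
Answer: 1104 - 69*√6 ≈ 934.99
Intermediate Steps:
K(W) = √6 (K(W) = √(4 + 2) = √6)
q = -69 (q = 24 + 3*(-11 - 20) = 24 + 3*(-31) = 24 - 93 = -69)
(-16 + K(d(-5)))*q = (-16 + √6)*(-69) = 1104 - 69*√6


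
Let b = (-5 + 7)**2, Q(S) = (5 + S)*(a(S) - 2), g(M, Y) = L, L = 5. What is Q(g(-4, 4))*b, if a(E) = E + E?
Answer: 320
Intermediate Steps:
a(E) = 2*E
g(M, Y) = 5
Q(S) = (-2 + 2*S)*(5 + S) (Q(S) = (5 + S)*(2*S - 2) = (5 + S)*(-2 + 2*S) = (-2 + 2*S)*(5 + S))
b = 4 (b = 2**2 = 4)
Q(g(-4, 4))*b = (-10 + 2*5**2 + 8*5)*4 = (-10 + 2*25 + 40)*4 = (-10 + 50 + 40)*4 = 80*4 = 320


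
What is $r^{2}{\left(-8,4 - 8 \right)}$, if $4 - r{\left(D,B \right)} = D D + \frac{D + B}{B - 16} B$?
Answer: $\frac{82944}{25} \approx 3317.8$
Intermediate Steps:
$r{\left(D,B \right)} = 4 - D^{2} - \frac{B \left(B + D\right)}{-16 + B}$ ($r{\left(D,B \right)} = 4 - \left(D D + \frac{D + B}{B - 16} B\right) = 4 - \left(D^{2} + \frac{B + D}{-16 + B} B\right) = 4 - \left(D^{2} + \frac{B \left(B + D\right)}{-16 + B}\right) = 4 - D^{2} - \frac{B \left(B + D\right)}{-16 + B}$)
$r^{2}{\left(-8,4 - 8 \right)} = \left(\frac{-64 - \left(4 - 8\right)^{2} + 4 \left(4 - 8\right) + 16 \left(-8\right)^{2} - \left(4 - 8\right) \left(-8\right) - \left(4 - 8\right) \left(-8\right)^{2}}{-16 + \left(4 - 8\right)}\right)^{2} = \left(\frac{-64 - \left(4 - 8\right)^{2} + 4 \left(4 - 8\right) + 16 \cdot 64 - \left(4 - 8\right) \left(-8\right) - \left(4 - 8\right) 64}{-16 + \left(4 - 8\right)}\right)^{2} = \left(\frac{-64 - \left(-4\right)^{2} + 4 \left(-4\right) + 1024 - \left(-4\right) \left(-8\right) - \left(-4\right) 64}{-16 - 4}\right)^{2} = \left(\frac{-64 - 16 - 16 + 1024 - 32 + 256}{-20}\right)^{2} = \left(- \frac{-64 - 16 - 16 + 1024 - 32 + 256}{20}\right)^{2} = \left(\left(- \frac{1}{20}\right) 1152\right)^{2} = \left(- \frac{288}{5}\right)^{2} = \frac{82944}{25}$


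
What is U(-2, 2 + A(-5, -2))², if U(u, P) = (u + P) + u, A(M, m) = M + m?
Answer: 81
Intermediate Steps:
U(u, P) = P + 2*u (U(u, P) = (P + u) + u = P + 2*u)
U(-2, 2 + A(-5, -2))² = ((2 + (-5 - 2)) + 2*(-2))² = ((2 - 7) - 4)² = (-5 - 4)² = (-9)² = 81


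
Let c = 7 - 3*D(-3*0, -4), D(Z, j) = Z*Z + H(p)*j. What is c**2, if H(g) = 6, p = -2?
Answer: 6241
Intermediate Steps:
D(Z, j) = Z**2 + 6*j (D(Z, j) = Z*Z + 6*j = Z**2 + 6*j)
c = 79 (c = 7 - 3*((-3*0)**2 + 6*(-4)) = 7 - 3*(0**2 - 24) = 7 - 3*(0 - 24) = 7 - 3*(-24) = 7 + 72 = 79)
c**2 = 79**2 = 6241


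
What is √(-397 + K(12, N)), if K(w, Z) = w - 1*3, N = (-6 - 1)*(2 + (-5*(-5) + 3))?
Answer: 2*I*√97 ≈ 19.698*I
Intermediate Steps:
N = -210 (N = -7*(2 + (25 + 3)) = -7*(2 + 28) = -7*30 = -210)
K(w, Z) = -3 + w (K(w, Z) = w - 3 = -3 + w)
√(-397 + K(12, N)) = √(-397 + (-3 + 12)) = √(-397 + 9) = √(-388) = 2*I*√97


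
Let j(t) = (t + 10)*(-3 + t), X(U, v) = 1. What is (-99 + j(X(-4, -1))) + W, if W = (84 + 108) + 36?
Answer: 107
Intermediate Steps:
j(t) = (-3 + t)*(10 + t) (j(t) = (10 + t)*(-3 + t) = (-3 + t)*(10 + t))
W = 228 (W = 192 + 36 = 228)
(-99 + j(X(-4, -1))) + W = (-99 + (-30 + 1² + 7*1)) + 228 = (-99 + (-30 + 1 + 7)) + 228 = (-99 - 22) + 228 = -121 + 228 = 107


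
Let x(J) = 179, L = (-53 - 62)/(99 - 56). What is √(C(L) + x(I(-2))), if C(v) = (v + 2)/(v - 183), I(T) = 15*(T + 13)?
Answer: √713153335/1996 ≈ 13.379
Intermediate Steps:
I(T) = 195 + 15*T (I(T) = 15*(13 + T) = 195 + 15*T)
L = -115/43 ≈ -2.6744
C(v) = (2 + v)/(-183 + v)
√(C(L) + x(I(-2))) = √((2 - 115/43)/(-183 - 115/43) + 179) = √(-29/43/(-7984/43) + 179) = √(-43/7984*(-29/43) + 179) = √(29/7984 + 179) = √(1429165/7984) = √713153335/1996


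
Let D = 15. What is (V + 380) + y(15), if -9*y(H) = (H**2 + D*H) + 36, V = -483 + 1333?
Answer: 1176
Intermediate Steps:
V = 850
y(H) = -4 - 5*H/3 - H**2/9 (y(H) = -((H**2 + 15*H) + 36)/9 = -(36 + H**2 + 15*H)/9 = -4 - 5*H/3 - H**2/9)
(V + 380) + y(15) = (850 + 380) + (-4 - 5/3*15 - 1/9*15**2) = 1230 + (-4 - 25 - 1/9*225) = 1230 + (-4 - 25 - 25) = 1230 - 54 = 1176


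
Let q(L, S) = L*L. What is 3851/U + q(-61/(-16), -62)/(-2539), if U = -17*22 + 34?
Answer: -626088381/55248640 ≈ -11.332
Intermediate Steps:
q(L, S) = L²
U = -340 (U = -374 + 34 = -340)
3851/U + q(-61/(-16), -62)/(-2539) = 3851/(-340) + (-61/(-16))²/(-2539) = 3851*(-1/340) + (-61*(-1/16))²*(-1/2539) = -3851/340 + (61/16)²*(-1/2539) = -3851/340 + (3721/256)*(-1/2539) = -3851/340 - 3721/649984 = -626088381/55248640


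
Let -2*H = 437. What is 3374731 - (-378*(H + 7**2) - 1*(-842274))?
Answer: 2468386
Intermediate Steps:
H = -437/2 (H = -1/2*437 = -437/2 ≈ -218.50)
3374731 - (-378*(H + 7**2) - 1*(-842274)) = 3374731 - (-378*(-437/2 + 7**2) - 1*(-842274)) = 3374731 - (-378*(-437/2 + 49) + 842274) = 3374731 - (-378*(-339/2) + 842274) = 3374731 - (64071 + 842274) = 3374731 - 1*906345 = 3374731 - 906345 = 2468386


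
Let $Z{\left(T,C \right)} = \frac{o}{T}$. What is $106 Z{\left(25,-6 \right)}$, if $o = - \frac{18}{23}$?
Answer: $- \frac{1908}{575} \approx -3.3183$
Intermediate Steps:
$o = - \frac{18}{23}$ ($o = \left(-18\right) \frac{1}{23} = - \frac{18}{23} \approx -0.78261$)
$Z{\left(T,C \right)} = - \frac{18}{23 T}$
$106 Z{\left(25,-6 \right)} = 106 \left(- \frac{18}{23 \cdot 25}\right) = 106 \left(\left(- \frac{18}{23}\right) \frac{1}{25}\right) = 106 \left(- \frac{18}{575}\right) = - \frac{1908}{575}$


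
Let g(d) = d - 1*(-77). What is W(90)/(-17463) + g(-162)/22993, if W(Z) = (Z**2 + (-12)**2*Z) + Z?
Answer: -162595435/133842253 ≈ -1.2148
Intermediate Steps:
W(Z) = Z**2 + 145*Z (W(Z) = (Z**2 + 144*Z) + Z = Z**2 + 145*Z)
g(d) = 77 + d (g(d) = d + 77 = 77 + d)
W(90)/(-17463) + g(-162)/22993 = (90*(145 + 90))/(-17463) + (77 - 162)/22993 = (90*235)*(-1/17463) - 85*1/22993 = 21150*(-1/17463) - 85/22993 = -7050/5821 - 85/22993 = -162595435/133842253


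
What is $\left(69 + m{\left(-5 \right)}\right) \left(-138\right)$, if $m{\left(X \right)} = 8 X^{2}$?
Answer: $-37122$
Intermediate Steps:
$\left(69 + m{\left(-5 \right)}\right) \left(-138\right) = \left(69 + 8 \left(-5\right)^{2}\right) \left(-138\right) = \left(69 + 8 \cdot 25\right) \left(-138\right) = \left(69 + 200\right) \left(-138\right) = 269 \left(-138\right) = -37122$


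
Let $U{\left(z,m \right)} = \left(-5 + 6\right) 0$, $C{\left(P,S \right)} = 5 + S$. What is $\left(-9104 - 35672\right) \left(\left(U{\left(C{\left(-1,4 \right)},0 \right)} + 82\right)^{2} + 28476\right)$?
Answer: $-1576115200$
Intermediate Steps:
$U{\left(z,m \right)} = 0$ ($U{\left(z,m \right)} = 1 \cdot 0 = 0$)
$\left(-9104 - 35672\right) \left(\left(U{\left(C{\left(-1,4 \right)},0 \right)} + 82\right)^{2} + 28476\right) = \left(-9104 - 35672\right) \left(\left(0 + 82\right)^{2} + 28476\right) = - 44776 \left(82^{2} + 28476\right) = - 44776 \left(6724 + 28476\right) = \left(-44776\right) 35200 = -1576115200$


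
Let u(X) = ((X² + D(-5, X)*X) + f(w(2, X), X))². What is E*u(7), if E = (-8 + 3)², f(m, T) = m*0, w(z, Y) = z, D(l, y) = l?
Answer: 4900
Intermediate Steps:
f(m, T) = 0
u(X) = (X² - 5*X)² (u(X) = ((X² - 5*X) + 0)² = (X² - 5*X)²)
E = 25 (E = (-5)² = 25)
E*u(7) = 25*(7²*(-5 + 7)²) = 25*(49*2²) = 25*(49*4) = 25*196 = 4900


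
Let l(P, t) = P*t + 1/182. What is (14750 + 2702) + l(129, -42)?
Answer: 2190189/182 ≈ 12034.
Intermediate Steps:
l(P, t) = 1/182 + P*t (l(P, t) = P*t + 1/182 = 1/182 + P*t)
(14750 + 2702) + l(129, -42) = (14750 + 2702) + (1/182 + 129*(-42)) = 17452 + (1/182 - 5418) = 17452 - 986075/182 = 2190189/182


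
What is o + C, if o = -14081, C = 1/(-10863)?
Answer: -152961904/10863 ≈ -14081.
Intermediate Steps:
C = -1/10863 ≈ -9.2056e-5
o + C = -14081 - 1/10863 = -152961904/10863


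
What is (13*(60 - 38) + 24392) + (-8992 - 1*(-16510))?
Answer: 32196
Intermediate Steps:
(13*(60 - 38) + 24392) + (-8992 - 1*(-16510)) = (13*22 + 24392) + (-8992 + 16510) = (286 + 24392) + 7518 = 24678 + 7518 = 32196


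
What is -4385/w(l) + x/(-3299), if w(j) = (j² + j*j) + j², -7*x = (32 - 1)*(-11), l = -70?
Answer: -3036443/9699060 ≈ -0.31307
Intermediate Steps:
x = 341/7 (x = -(32 - 1)*(-11)/7 = -31*(-11)/7 = -⅐*(-341) = 341/7 ≈ 48.714)
w(j) = 3*j² (w(j) = (j² + j²) + j² = 2*j² + j² = 3*j²)
-4385/w(l) + x/(-3299) = -4385/(3*(-70)²) + (341/7)/(-3299) = -4385/(3*4900) + (341/7)*(-1/3299) = -4385/14700 - 341/23093 = -4385*1/14700 - 341/23093 = -877/2940 - 341/23093 = -3036443/9699060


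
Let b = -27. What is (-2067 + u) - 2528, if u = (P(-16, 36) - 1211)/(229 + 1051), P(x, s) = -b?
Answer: -183837/40 ≈ -4595.9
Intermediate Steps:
P(x, s) = 27 (P(x, s) = -1*(-27) = 27)
u = -37/40 (u = (27 - 1211)/(229 + 1051) = -1184/1280 = -1184*1/1280 = -37/40 ≈ -0.92500)
(-2067 + u) - 2528 = (-2067 - 37/40) - 2528 = -82717/40 - 2528 = -183837/40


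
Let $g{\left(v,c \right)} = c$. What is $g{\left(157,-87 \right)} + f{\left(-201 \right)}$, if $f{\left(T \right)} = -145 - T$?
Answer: $-31$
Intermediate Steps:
$g{\left(157,-87 \right)} + f{\left(-201 \right)} = -87 - -56 = -87 + \left(-145 + 201\right) = -87 + 56 = -31$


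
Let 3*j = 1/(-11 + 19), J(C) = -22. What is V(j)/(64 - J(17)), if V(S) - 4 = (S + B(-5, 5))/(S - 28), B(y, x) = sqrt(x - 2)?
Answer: 2683/57706 - 12*sqrt(3)/28853 ≈ 0.045774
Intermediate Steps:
B(y, x) = sqrt(-2 + x)
j = 1/24 (j = 1/(3*(-11 + 19)) = (1/3)/8 = (1/3)*(1/8) = 1/24 ≈ 0.041667)
V(S) = 4 + (S + sqrt(3))/(-28 + S) (V(S) = 4 + (S + sqrt(-2 + 5))/(S - 28) = 4 + (S + sqrt(3))/(-28 + S))
V(j)/(64 - J(17)) = ((-112 + sqrt(3) + 5*(1/24))/(-28 + 1/24))/(64 - 1*(-22)) = ((-112 + sqrt(3) + 5/24)/(-671/24))/(64 + 22) = -24*(-2683/24 + sqrt(3))/671/86 = (2683/671 - 24*sqrt(3)/671)*(1/86) = 2683/57706 - 12*sqrt(3)/28853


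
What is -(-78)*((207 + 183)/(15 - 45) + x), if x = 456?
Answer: 34554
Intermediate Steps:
-(-78)*((207 + 183)/(15 - 45) + x) = -(-78)*((207 + 183)/(15 - 45) + 456) = -(-78)*(390/(-30) + 456) = -(-78)*(390*(-1/30) + 456) = -(-78)*(-13 + 456) = -(-78)*443 = -1*(-34554) = 34554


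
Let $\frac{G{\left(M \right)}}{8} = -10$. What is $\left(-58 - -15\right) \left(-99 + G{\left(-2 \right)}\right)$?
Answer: $7697$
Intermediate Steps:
$G{\left(M \right)} = -80$ ($G{\left(M \right)} = 8 \left(-10\right) = -80$)
$\left(-58 - -15\right) \left(-99 + G{\left(-2 \right)}\right) = \left(-58 - -15\right) \left(-99 - 80\right) = \left(-58 + 15\right) \left(-179\right) = \left(-43\right) \left(-179\right) = 7697$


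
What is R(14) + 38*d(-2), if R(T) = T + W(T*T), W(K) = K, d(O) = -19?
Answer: -512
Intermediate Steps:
R(T) = T + T**2 (R(T) = T + T*T = T + T**2)
R(14) + 38*d(-2) = 14*(1 + 14) + 38*(-19) = 14*15 - 722 = 210 - 722 = -512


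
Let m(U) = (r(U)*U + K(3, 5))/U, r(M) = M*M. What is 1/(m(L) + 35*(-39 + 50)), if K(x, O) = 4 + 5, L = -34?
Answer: 34/52385 ≈ 0.00064904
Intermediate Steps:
r(M) = M²
K(x, O) = 9
m(U) = (9 + U³)/U (m(U) = (U²*U + 9)/U = (U³ + 9)/U = (9 + U³)/U)
1/(m(L) + 35*(-39 + 50)) = 1/((9 + (-34)³)/(-34) + 35*(-39 + 50)) = 1/(-(9 - 39304)/34 + 35*11) = 1/(-1/34*(-39295) + 385) = 1/(39295/34 + 385) = 1/(52385/34) = 34/52385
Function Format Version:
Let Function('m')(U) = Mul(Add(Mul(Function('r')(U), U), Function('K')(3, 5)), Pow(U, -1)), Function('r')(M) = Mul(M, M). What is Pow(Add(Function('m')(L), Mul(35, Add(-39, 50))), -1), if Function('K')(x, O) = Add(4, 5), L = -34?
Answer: Rational(34, 52385) ≈ 0.00064904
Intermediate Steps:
Function('r')(M) = Pow(M, 2)
Function('K')(x, O) = 9
Function('m')(U) = Mul(Pow(U, -1), Add(9, Pow(U, 3))) (Function('m')(U) = Mul(Add(Mul(Pow(U, 2), U), 9), Pow(U, -1)) = Mul(Add(Pow(U, 3), 9), Pow(U, -1)) = Mul(Add(9, Pow(U, 3)), Pow(U, -1)) = Mul(Pow(U, -1), Add(9, Pow(U, 3))))
Pow(Add(Function('m')(L), Mul(35, Add(-39, 50))), -1) = Pow(Add(Mul(Pow(-34, -1), Add(9, Pow(-34, 3))), Mul(35, Add(-39, 50))), -1) = Pow(Add(Mul(Rational(-1, 34), Add(9, -39304)), Mul(35, 11)), -1) = Pow(Add(Mul(Rational(-1, 34), -39295), 385), -1) = Pow(Add(Rational(39295, 34), 385), -1) = Pow(Rational(52385, 34), -1) = Rational(34, 52385)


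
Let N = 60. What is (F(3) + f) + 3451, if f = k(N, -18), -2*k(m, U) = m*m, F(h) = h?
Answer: 1654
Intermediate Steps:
k(m, U) = -m²/2 (k(m, U) = -m*m/2 = -m²/2)
f = -1800 (f = -½*60² = -½*3600 = -1800)
(F(3) + f) + 3451 = (3 - 1800) + 3451 = -1797 + 3451 = 1654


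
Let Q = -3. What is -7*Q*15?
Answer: 315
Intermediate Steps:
-7*Q*15 = -7*(-3)*15 = 21*15 = 315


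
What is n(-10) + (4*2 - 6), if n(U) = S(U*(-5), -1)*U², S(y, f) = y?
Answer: 5002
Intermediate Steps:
n(U) = -5*U³ (n(U) = (U*(-5))*U² = (-5*U)*U² = -5*U³)
n(-10) + (4*2 - 6) = -5*(-10)³ + (4*2 - 6) = -5*(-1000) + (8 - 6) = 5000 + 2 = 5002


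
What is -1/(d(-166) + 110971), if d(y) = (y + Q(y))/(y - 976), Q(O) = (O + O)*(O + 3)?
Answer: -571/63337466 ≈ -9.0152e-6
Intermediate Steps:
Q(O) = 2*O*(3 + O) (Q(O) = (2*O)*(3 + O) = 2*O*(3 + O))
d(y) = (y + 2*y*(3 + y))/(-976 + y) (d(y) = (y + 2*y*(3 + y))/(y - 976) = (y + 2*y*(3 + y))/(-976 + y))
-1/(d(-166) + 110971) = -1/(-166*(7 + 2*(-166))/(-976 - 166) + 110971) = -1/(-166*(7 - 332)/(-1142) + 110971) = -1/(-166*(-1/1142)*(-325) + 110971) = -1/(-26975/571 + 110971) = -1/63337466/571 = -1*571/63337466 = -571/63337466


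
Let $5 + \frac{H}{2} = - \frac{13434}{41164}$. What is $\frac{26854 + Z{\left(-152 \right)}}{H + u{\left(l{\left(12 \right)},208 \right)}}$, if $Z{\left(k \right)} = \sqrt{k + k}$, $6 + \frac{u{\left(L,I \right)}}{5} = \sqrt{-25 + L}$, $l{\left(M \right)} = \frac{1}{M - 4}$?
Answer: $\frac{82328 \left(- 13427 i + 2 \sqrt{19}\right)}{51455 \sqrt{398} + 1673428 i} \approx -479.77 - 294.73 i$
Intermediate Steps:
$l{\left(M \right)} = \frac{1}{-4 + M}$
$u{\left(L,I \right)} = -30 + 5 \sqrt{-25 + L}$
$Z{\left(k \right)} = \sqrt{2} \sqrt{k}$ ($Z{\left(k \right)} = \sqrt{2 k} = \sqrt{2} \sqrt{k}$)
$H = - \frac{109627}{10291}$ ($H = -10 + 2 \left(- \frac{13434}{41164}\right) = -10 + 2 \left(\left(-13434\right) \frac{1}{41164}\right) = -10 + 2 \left(- \frac{6717}{20582}\right) = -10 - \frac{6717}{10291} = - \frac{109627}{10291} \approx -10.653$)
$\frac{26854 + Z{\left(-152 \right)}}{H + u{\left(l{\left(12 \right)},208 \right)}} = \frac{26854 + \sqrt{2} \sqrt{-152}}{- \frac{109627}{10291} - \left(30 - 5 \sqrt{-25 + \frac{1}{-4 + 12}}\right)} = \frac{26854 + \sqrt{2} \cdot 2 i \sqrt{38}}{- \frac{109627}{10291} - \left(30 - 5 \sqrt{-25 + \frac{1}{8}}\right)} = \frac{26854 + 4 i \sqrt{19}}{- \frac{109627}{10291} - \left(30 - 5 \sqrt{-25 + \frac{1}{8}}\right)} = \frac{26854 + 4 i \sqrt{19}}{- \frac{109627}{10291} - \left(30 - 5 \sqrt{- \frac{199}{8}}\right)} = \frac{26854 + 4 i \sqrt{19}}{- \frac{109627}{10291} - \left(30 - 5 \frac{i \sqrt{398}}{4}\right)} = \frac{26854 + 4 i \sqrt{19}}{- \frac{109627}{10291} - \left(30 - \frac{5 i \sqrt{398}}{4}\right)} = \frac{26854 + 4 i \sqrt{19}}{- \frac{418357}{10291} + \frac{5 i \sqrt{398}}{4}}$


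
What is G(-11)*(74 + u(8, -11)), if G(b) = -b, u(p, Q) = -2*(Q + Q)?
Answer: 1298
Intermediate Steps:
u(p, Q) = -4*Q
G(-11)*(74 + u(8, -11)) = (-1*(-11))*(74 - 4*(-11)) = 11*(74 + 44) = 11*118 = 1298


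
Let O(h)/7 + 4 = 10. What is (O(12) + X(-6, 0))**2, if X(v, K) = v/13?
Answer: 291600/169 ≈ 1725.4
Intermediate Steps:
X(v, K) = v/13 (X(v, K) = v*(1/13) = v/13)
O(h) = 42 (O(h) = -28 + 7*10 = -28 + 70 = 42)
(O(12) + X(-6, 0))**2 = (42 + (1/13)*(-6))**2 = (42 - 6/13)**2 = (540/13)**2 = 291600/169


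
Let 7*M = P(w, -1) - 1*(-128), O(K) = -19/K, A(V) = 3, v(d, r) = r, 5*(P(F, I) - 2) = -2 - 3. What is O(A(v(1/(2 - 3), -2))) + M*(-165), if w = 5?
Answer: -63988/21 ≈ -3047.0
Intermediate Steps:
P(F, I) = 1 (P(F, I) = 2 + (-2 - 3)/5 = 2 + (⅕)*(-5) = 2 - 1 = 1)
M = 129/7 (M = (1 - 1*(-128))/7 = (1 + 128)/7 = (⅐)*129 = 129/7 ≈ 18.429)
O(A(v(1/(2 - 3), -2))) + M*(-165) = -19/3 + (129/7)*(-165) = -19*⅓ - 21285/7 = -19/3 - 21285/7 = -63988/21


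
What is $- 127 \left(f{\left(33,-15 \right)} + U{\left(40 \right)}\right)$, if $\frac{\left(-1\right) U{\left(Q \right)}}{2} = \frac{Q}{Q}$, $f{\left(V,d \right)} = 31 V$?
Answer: $-129667$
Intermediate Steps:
$U{\left(Q \right)} = -2$ ($U{\left(Q \right)} = - 2 \frac{Q}{Q} = \left(-2\right) 1 = -2$)
$- 127 \left(f{\left(33,-15 \right)} + U{\left(40 \right)}\right) = - 127 \left(31 \cdot 33 - 2\right) = - 127 \left(1023 - 2\right) = \left(-127\right) 1021 = -129667$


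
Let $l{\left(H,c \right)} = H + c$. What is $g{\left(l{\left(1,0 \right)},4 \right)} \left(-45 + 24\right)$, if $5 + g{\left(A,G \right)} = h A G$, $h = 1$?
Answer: $21$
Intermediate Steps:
$g{\left(A,G \right)} = -5 + A G$ ($g{\left(A,G \right)} = -5 + 1 A G = -5 + A G$)
$g{\left(l{\left(1,0 \right)},4 \right)} \left(-45 + 24\right) = \left(-5 + \left(1 + 0\right) 4\right) \left(-45 + 24\right) = \left(-5 + 1 \cdot 4\right) \left(-21\right) = \left(-5 + 4\right) \left(-21\right) = \left(-1\right) \left(-21\right) = 21$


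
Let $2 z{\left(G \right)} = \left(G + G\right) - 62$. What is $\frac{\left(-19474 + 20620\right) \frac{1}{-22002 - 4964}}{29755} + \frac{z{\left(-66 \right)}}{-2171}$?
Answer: $\frac{38913862522}{870976249715} \approx 0.044678$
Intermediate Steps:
$z{\left(G \right)} = -31 + G$ ($z{\left(G \right)} = \frac{\left(G + G\right) - 62}{2} = \frac{2 G - 62}{2} = \frac{-62 + 2 G}{2} = -31 + G$)
$\frac{\left(-19474 + 20620\right) \frac{1}{-22002 - 4964}}{29755} + \frac{z{\left(-66 \right)}}{-2171} = \frac{\left(-19474 + 20620\right) \frac{1}{-22002 - 4964}}{29755} + \frac{-31 - 66}{-2171} = \frac{1146}{-26966} \cdot \frac{1}{29755} - - \frac{97}{2171} = 1146 \left(- \frac{1}{26966}\right) \frac{1}{29755} + \frac{97}{2171} = \left(- \frac{573}{13483}\right) \frac{1}{29755} + \frac{97}{2171} = - \frac{573}{401186665} + \frac{97}{2171} = \frac{38913862522}{870976249715}$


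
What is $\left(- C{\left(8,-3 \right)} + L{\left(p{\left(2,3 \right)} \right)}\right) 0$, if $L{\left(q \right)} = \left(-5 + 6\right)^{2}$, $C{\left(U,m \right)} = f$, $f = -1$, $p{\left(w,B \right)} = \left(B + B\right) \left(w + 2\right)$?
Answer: $0$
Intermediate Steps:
$p{\left(w,B \right)} = 2 B \left(2 + w\right)$
$C{\left(U,m \right)} = -1$
$L{\left(q \right)} = 1$ ($L{\left(q \right)} = 1^{2} = 1$)
$\left(- C{\left(8,-3 \right)} + L{\left(p{\left(2,3 \right)} \right)}\right) 0 = \left(\left(-1\right) \left(-1\right) + 1\right) 0 = \left(1 + 1\right) 0 = 2 \cdot 0 = 0$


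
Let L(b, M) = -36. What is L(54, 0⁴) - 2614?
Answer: -2650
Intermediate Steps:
L(54, 0⁴) - 2614 = -36 - 2614 = -2650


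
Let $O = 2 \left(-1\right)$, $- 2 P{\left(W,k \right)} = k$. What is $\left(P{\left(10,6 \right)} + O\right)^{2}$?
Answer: $25$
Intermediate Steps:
$P{\left(W,k \right)} = - \frac{k}{2}$
$O = -2$
$\left(P{\left(10,6 \right)} + O\right)^{2} = \left(\left(- \frac{1}{2}\right) 6 - 2\right)^{2} = \left(-3 - 2\right)^{2} = \left(-5\right)^{2} = 25$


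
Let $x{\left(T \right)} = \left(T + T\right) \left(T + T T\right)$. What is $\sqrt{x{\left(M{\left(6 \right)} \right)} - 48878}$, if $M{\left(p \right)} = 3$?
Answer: $i \sqrt{48806} \approx 220.92 i$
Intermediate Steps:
$x{\left(T \right)} = 2 T \left(T + T^{2}\right)$
$\sqrt{x{\left(M{\left(6 \right)} \right)} - 48878} = \sqrt{2 \cdot 3^{2} \left(1 + 3\right) - 48878} = \sqrt{2 \cdot 9 \cdot 4 - 48878} = \sqrt{72 - 48878} = \sqrt{-48806} = i \sqrt{48806}$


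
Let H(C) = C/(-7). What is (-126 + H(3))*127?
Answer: -112395/7 ≈ -16056.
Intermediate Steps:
H(C) = -C/7 (H(C) = C*(-⅐) = -C/7)
(-126 + H(3))*127 = (-126 - ⅐*3)*127 = (-126 - 3/7)*127 = -885/7*127 = -112395/7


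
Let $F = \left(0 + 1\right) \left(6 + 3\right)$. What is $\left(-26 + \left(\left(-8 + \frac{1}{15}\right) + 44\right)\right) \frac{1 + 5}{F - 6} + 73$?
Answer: $\frac{1397}{15} \approx 93.133$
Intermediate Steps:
$F = 9$ ($F = 1 \cdot 9 = 9$)
$\left(-26 + \left(\left(-8 + \frac{1}{15}\right) + 44\right)\right) \frac{1 + 5}{F - 6} + 73 = \left(-26 + \left(\left(-8 + \frac{1}{15}\right) + 44\right)\right) \frac{1 + 5}{9 - 6} + 73 = \left(-26 + \left(\left(-8 + \frac{1}{15}\right) + 44\right)\right) \frac{6}{3} + 73 = \left(-26 + \left(- \frac{119}{15} + 44\right)\right) 6 \cdot \frac{1}{3} + 73 = \left(-26 + \frac{541}{15}\right) 2 + 73 = \frac{151}{15} \cdot 2 + 73 = \frac{302}{15} + 73 = \frac{1397}{15}$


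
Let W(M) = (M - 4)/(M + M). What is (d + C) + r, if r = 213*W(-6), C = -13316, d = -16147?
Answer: -58571/2 ≈ -29286.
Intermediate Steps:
W(M) = (-4 + M)/(2*M) (W(M) = (-4 + M)/((2*M)) = (-4 + M)*(1/(2*M)) = (-4 + M)/(2*M))
r = 355/2 (r = 213*((½)*(-4 - 6)/(-6)) = 213*((½)*(-⅙)*(-10)) = 213*(⅚) = 355/2 ≈ 177.50)
(d + C) + r = (-16147 - 13316) + 355/2 = -29463 + 355/2 = -58571/2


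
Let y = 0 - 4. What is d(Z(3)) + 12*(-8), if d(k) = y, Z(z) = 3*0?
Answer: -100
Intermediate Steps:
Z(z) = 0
y = -4
d(k) = -4
d(Z(3)) + 12*(-8) = -4 + 12*(-8) = -4 - 96 = -100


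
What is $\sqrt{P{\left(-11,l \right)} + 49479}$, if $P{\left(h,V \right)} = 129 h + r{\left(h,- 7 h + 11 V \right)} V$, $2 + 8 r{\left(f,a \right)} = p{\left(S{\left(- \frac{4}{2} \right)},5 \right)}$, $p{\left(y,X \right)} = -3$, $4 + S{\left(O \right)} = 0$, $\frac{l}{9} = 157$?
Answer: $\frac{3 \sqrt{83870}}{4} \approx 217.2$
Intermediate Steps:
$l = 1413$ ($l = 9 \cdot 157 = 1413$)
$S{\left(O \right)} = -4$ ($S{\left(O \right)} = -4 + 0 = -4$)
$r{\left(f,a \right)} = - \frac{5}{8}$ ($r{\left(f,a \right)} = - \frac{1}{4} + \frac{1}{8} \left(-3\right) = - \frac{1}{4} - \frac{3}{8} = - \frac{5}{8}$)
$P{\left(h,V \right)} = 129 h - \frac{5 V}{8}$
$\sqrt{P{\left(-11,l \right)} + 49479} = \sqrt{\left(129 \left(-11\right) - \frac{7065}{8}\right) + 49479} = \sqrt{\left(-1419 - \frac{7065}{8}\right) + 49479} = \sqrt{- \frac{18417}{8} + 49479} = \sqrt{\frac{377415}{8}} = \frac{3 \sqrt{83870}}{4}$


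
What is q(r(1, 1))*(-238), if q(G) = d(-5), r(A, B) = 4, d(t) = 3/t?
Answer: 714/5 ≈ 142.80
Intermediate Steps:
q(G) = -3/5 (q(G) = 3/(-5) = 3*(-1/5) = -3/5)
q(r(1, 1))*(-238) = -3/5*(-238) = 714/5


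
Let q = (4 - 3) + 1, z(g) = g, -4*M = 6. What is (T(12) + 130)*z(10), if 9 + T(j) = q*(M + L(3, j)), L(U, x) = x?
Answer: 1420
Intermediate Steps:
M = -3/2 (M = -¼*6 = -3/2 ≈ -1.5000)
q = 2 (q = 1 + 1 = 2)
T(j) = -12 + 2*j (T(j) = -9 + 2*(-3/2 + j) = -9 + (-3 + 2*j) = -12 + 2*j)
(T(12) + 130)*z(10) = ((-12 + 2*12) + 130)*10 = ((-12 + 24) + 130)*10 = (12 + 130)*10 = 142*10 = 1420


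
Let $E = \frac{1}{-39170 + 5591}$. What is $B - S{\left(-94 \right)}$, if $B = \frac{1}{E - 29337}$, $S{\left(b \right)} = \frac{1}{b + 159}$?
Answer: $- \frac{987289759}{64031963060} \approx -0.015419$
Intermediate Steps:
$S{\left(b \right)} = \frac{1}{159 + b}$
$E = - \frac{1}{33579}$ ($E = \frac{1}{-33579} = - \frac{1}{33579} \approx -2.9781 \cdot 10^{-5}$)
$B = - \frac{33579}{985107124}$ ($B = \frac{1}{- \frac{1}{33579} - 29337} = \frac{1}{- \frac{985107124}{33579}} = - \frac{33579}{985107124} \approx -3.4087 \cdot 10^{-5}$)
$B - S{\left(-94 \right)} = - \frac{33579}{985107124} - \frac{1}{159 - 94} = - \frac{33579}{985107124} - \frac{1}{65} = - \frac{987289759}{64031963060}$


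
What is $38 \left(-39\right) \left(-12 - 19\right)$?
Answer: $45942$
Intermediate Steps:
$38 \left(-39\right) \left(-12 - 19\right) = - 1482 \left(-12 - 19\right) = \left(-1482\right) \left(-31\right) = 45942$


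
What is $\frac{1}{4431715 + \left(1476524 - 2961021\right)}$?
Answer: $\frac{1}{2947218} \approx 3.393 \cdot 10^{-7}$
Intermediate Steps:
$\frac{1}{4431715 + \left(1476524 - 2961021\right)} = \frac{1}{4431715 - 1484497} = \frac{1}{2947218}$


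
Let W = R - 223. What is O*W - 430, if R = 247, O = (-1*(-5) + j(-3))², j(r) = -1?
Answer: -46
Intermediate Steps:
O = 16 (O = (-1*(-5) - 1)² = (5 - 1)² = 4² = 16)
W = 24 (W = 247 - 223 = 24)
O*W - 430 = 16*24 - 430 = 384 - 430 = -46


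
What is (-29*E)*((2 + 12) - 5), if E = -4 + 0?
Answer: 1044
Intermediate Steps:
E = -4
(-29*E)*((2 + 12) - 5) = (-29*(-4))*((2 + 12) - 5) = 116*(14 - 5) = 116*9 = 1044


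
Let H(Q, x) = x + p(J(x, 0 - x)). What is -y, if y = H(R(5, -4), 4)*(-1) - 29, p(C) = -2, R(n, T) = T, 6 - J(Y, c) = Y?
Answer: 31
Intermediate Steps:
J(Y, c) = 6 - Y
H(Q, x) = -2 + x (H(Q, x) = x - 2 = -2 + x)
y = -31 (y = (-2 + 4)*(-1) - 29 = 2*(-1) - 29 = -2 - 29 = -31)
-y = -1*(-31) = 31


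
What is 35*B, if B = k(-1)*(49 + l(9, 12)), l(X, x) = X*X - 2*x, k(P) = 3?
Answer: 11130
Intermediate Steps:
l(X, x) = X**2 - 2*x
B = 318 (B = 3*(49 + (9**2 - 2*12)) = 3*(49 + (81 - 24)) = 3*(49 + 57) = 3*106 = 318)
35*B = 35*318 = 11130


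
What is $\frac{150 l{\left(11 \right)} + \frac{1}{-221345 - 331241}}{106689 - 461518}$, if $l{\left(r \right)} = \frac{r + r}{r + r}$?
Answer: $- \frac{82887899}{196073537794} \approx -0.00042274$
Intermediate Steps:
$l{\left(r \right)} = 1$ ($l{\left(r \right)} = \frac{2 r}{2 r} = 2 r \frac{1}{2 r} = 1$)
$\frac{150 l{\left(11 \right)} + \frac{1}{-221345 - 331241}}{106689 - 461518} = \frac{150 \cdot 1 + \frac{1}{-221345 - 331241}}{106689 - 461518} = \frac{150 + \frac{1}{-552586}}{-354829} = \left(150 - \frac{1}{552586}\right) \left(- \frac{1}{354829}\right) = \frac{82887899}{552586} \left(- \frac{1}{354829}\right) = - \frac{82887899}{196073537794}$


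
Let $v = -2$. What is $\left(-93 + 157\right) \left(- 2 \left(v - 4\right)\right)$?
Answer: $768$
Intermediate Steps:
$\left(-93 + 157\right) \left(- 2 \left(v - 4\right)\right) = \left(-93 + 157\right) \left(- 2 \left(-2 - 4\right)\right) = 64 \left(\left(-2\right) \left(-6\right)\right) = 64 \cdot 12 = 768$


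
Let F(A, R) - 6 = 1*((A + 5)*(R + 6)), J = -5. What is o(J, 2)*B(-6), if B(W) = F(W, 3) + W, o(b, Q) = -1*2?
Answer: 18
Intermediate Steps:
F(A, R) = 6 + (5 + A)*(6 + R) (F(A, R) = 6 + 1*((A + 5)*(R + 6)) = 6 + 1*((5 + A)*(6 + R)) = 6 + (5 + A)*(6 + R))
o(b, Q) = -2
B(W) = 51 + 10*W (B(W) = (36 + 5*3 + 6*W + W*3) + W = (36 + 15 + 6*W + 3*W) + W = (51 + 9*W) + W = 51 + 10*W)
o(J, 2)*B(-6) = -2*(51 + 10*(-6)) = -2*(51 - 60) = -2*(-9) = 18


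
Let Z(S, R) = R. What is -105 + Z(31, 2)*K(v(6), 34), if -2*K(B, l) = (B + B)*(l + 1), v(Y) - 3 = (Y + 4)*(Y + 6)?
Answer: -8715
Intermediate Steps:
v(Y) = 3 + (4 + Y)*(6 + Y) (v(Y) = 3 + (Y + 4)*(Y + 6) = 3 + (4 + Y)*(6 + Y))
K(B, l) = -B*(1 + l) (K(B, l) = -(B + B)*(l + 1)/2 = -2*B*(1 + l)/2 = -B*(1 + l))
-105 + Z(31, 2)*K(v(6), 34) = -105 + 2*(-(27 + 6² + 10*6)*(1 + 34)) = -105 + 2*(-1*(27 + 36 + 60)*35) = -105 + 2*(-1*123*35) = -105 + 2*(-4305) = -105 - 8610 = -8715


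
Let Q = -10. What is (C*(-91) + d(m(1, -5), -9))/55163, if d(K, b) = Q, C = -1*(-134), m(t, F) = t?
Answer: -12204/55163 ≈ -0.22124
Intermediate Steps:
C = 134
d(K, b) = -10
(C*(-91) + d(m(1, -5), -9))/55163 = (134*(-91) - 10)/55163 = (-12194 - 10)*(1/55163) = -12204*1/55163 = -12204/55163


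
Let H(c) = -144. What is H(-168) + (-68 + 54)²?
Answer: 52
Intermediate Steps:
H(-168) + (-68 + 54)² = -144 + (-68 + 54)² = -144 + (-14)² = -144 + 196 = 52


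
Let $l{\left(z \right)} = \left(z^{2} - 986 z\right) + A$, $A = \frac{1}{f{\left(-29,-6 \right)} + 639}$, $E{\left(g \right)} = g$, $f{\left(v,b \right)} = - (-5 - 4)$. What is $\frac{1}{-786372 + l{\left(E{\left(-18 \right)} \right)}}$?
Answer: $- \frac{648}{497858399} \approx -1.3016 \cdot 10^{-6}$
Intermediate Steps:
$f{\left(v,b \right)} = 9$ ($f{\left(v,b \right)} = \left(-1\right) \left(-9\right) = 9$)
$A = \frac{1}{648}$ ($A = \frac{1}{9 + 639} = \frac{1}{648} \approx 0.0015432$)
$l{\left(z \right)} = \frac{1}{648} + z^{2} - 986 z$ ($l{\left(z \right)} = \left(z^{2} - 986 z\right) + \frac{1}{648} = \frac{1}{648} + z^{2} - 986 z$)
$\frac{1}{-786372 + l{\left(E{\left(-18 \right)} \right)}} = \frac{1}{-786372 + \left(\frac{1}{648} + \left(-18\right)^{2} - -17748\right)} = \frac{1}{-786372 + \left(\frac{1}{648} + 324 + 17748\right)} = \frac{1}{-786372 + \frac{11710657}{648}} = \frac{1}{- \frac{497858399}{648}} = - \frac{648}{497858399}$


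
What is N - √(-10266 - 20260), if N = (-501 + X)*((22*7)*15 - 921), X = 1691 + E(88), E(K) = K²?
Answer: 12409326 - I*√30526 ≈ 1.2409e+7 - 174.72*I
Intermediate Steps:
X = 9435 (X = 1691 + 88² = 1691 + 7744 = 9435)
N = 12409326 (N = (-501 + 9435)*((22*7)*15 - 921) = 8934*(154*15 - 921) = 8934*(2310 - 921) = 8934*1389 = 12409326)
N - √(-10266 - 20260) = 12409326 - √(-10266 - 20260) = 12409326 - √(-30526) = 12409326 - I*√30526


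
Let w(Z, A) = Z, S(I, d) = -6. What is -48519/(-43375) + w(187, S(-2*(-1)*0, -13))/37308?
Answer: 1818257977/1618234500 ≈ 1.1236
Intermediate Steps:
-48519/(-43375) + w(187, S(-2*(-1)*0, -13))/37308 = -48519/(-43375) + 187/37308 = -48519*(-1/43375) + 187*(1/37308) = 48519/43375 + 187/37308 = 1818257977/1618234500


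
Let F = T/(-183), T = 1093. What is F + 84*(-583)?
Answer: -8962969/183 ≈ -48978.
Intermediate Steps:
F = -1093/183 (F = 1093/(-183) = 1093*(-1/183) = -1093/183 ≈ -5.9727)
F + 84*(-583) = -1093/183 + 84*(-583) = -1093/183 - 48972 = -8962969/183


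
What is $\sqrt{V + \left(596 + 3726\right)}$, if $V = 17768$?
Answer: $47 \sqrt{10} \approx 148.63$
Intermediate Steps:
$\sqrt{V + \left(596 + 3726\right)} = \sqrt{17768 + \left(596 + 3726\right)} = \sqrt{17768 + 4322} = \sqrt{22090} = 47 \sqrt{10}$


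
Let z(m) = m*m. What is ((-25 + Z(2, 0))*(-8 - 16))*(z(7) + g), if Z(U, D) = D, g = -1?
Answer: 28800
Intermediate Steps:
z(m) = m²
((-25 + Z(2, 0))*(-8 - 16))*(z(7) + g) = ((-25 + 0)*(-8 - 16))*(7² - 1) = (-25*(-24))*(49 - 1) = 600*48 = 28800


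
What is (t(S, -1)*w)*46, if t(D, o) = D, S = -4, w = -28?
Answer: 5152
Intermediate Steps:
(t(S, -1)*w)*46 = -4*(-28)*46 = 112*46 = 5152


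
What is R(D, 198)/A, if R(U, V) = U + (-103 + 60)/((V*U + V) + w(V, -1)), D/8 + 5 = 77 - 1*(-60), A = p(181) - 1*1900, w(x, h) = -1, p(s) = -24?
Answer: -221004917/402664340 ≈ -0.54886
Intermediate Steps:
A = -1924 (A = -24 - 1*1900 = -24 - 1900 = -1924)
D = 1056 (D = -40 + 8*(77 - 1*(-60)) = -40 + 8*(77 + 60) = -40 + 8*137 = -40 + 1096 = 1056)
R(U, V) = U - 43/(-1 + V + U*V) (R(U, V) = U + (-103 + 60)/((V*U + V) - 1) = U - 43/((U*V + V) - 1) = U - 43/((V + U*V) - 1) = U - 43/(-1 + V + U*V))
R(D, 198)/A = ((-43 - 1*1056 + 1056*198 + 198*1056²)/(-1 + 198 + 1056*198))/(-1924) = ((-43 - 1056 + 209088 + 198*1115136)/(-1 + 198 + 209088))*(-1/1924) = ((-43 - 1056 + 209088 + 220796928)/209285)*(-1/1924) = ((1/209285)*221004917)*(-1/1924) = (221004917/209285)*(-1/1924) = -221004917/402664340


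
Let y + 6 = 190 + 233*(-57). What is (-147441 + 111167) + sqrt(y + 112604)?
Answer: -36274 + sqrt(99507) ≈ -35959.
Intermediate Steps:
y = -13097 (y = -6 + (190 + 233*(-57)) = -6 + (190 - 13281) = -6 - 13091 = -13097)
(-147441 + 111167) + sqrt(y + 112604) = (-147441 + 111167) + sqrt(-13097 + 112604) = -36274 + sqrt(99507)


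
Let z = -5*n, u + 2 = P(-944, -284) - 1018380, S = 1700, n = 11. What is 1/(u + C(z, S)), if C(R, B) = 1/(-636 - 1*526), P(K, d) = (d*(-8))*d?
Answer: -1162/1933138061 ≈ -6.0110e-7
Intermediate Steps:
P(K, d) = -8*d² (P(K, d) = (-8*d)*d = -8*d²)
u = -1663630 (u = -2 + (-8*(-284)² - 1018380) = -2 + (-8*80656 - 1018380) = -2 + (-645248 - 1018380) = -2 - 1663628 = -1663630)
z = -55 (z = -5*11 = -55)
C(R, B) = -1/1162 (C(R, B) = 1/(-636 - 526) = 1/(-1162) = -1/1162)
1/(u + C(z, S)) = 1/(-1663630 - 1/1162) = 1/(-1933138061/1162) = -1162/1933138061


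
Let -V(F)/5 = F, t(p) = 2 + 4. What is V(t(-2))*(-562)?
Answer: 16860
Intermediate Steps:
t(p) = 6
V(F) = -5*F
V(t(-2))*(-562) = -5*6*(-562) = -30*(-562) = 16860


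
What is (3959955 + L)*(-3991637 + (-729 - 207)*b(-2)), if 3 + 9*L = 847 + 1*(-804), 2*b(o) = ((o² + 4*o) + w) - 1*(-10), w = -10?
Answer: -142193768335775/9 ≈ -1.5799e+13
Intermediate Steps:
b(o) = o²/2 + 2*o (b(o) = (((o² + 4*o) - 10) - 1*(-10))/2 = ((-10 + o² + 4*o) + 10)/2 = (o² + 4*o)/2 = o²/2 + 2*o)
L = 40/9 (L = -⅓ + (847 + 1*(-804))/9 = -⅓ + (847 - 804)/9 = -⅓ + (⅑)*43 = -⅓ + 43/9 = 40/9 ≈ 4.4444)
(3959955 + L)*(-3991637 + (-729 - 207)*b(-2)) = (3959955 + 40/9)*(-3991637 + (-729 - 207)*((½)*(-2)*(4 - 2))) = 35639635*(-3991637 - 468*(-2)*2)/9 = 35639635*(-3991637 - 936*(-2))/9 = 35639635*(-3991637 + 1872)/9 = (35639635/9)*(-3989765) = -142193768335775/9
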